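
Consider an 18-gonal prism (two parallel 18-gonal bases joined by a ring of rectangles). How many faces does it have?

20

A prism on an n-gon has two n-gon bases and n rectangular sides: V = 2·18 = 36, E = 3·18 = 54, F = 18 + 2 = 20.
Check: V − E + F = 36 − 54 + 20 = 2.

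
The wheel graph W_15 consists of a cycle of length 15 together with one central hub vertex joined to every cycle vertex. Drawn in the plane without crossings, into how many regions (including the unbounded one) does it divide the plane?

W_15 has V = 15 + 1 = 16 vertices and E = 2·15 = 30 edges.
By Euler's formula F = 2 − V + E = 2 − 16 + 30 = 16.

16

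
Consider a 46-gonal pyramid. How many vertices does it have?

47

A pyramid on an n-gon base has one n-gon and n triangles: V = 46 + 1 = 47, E = 2·46 = 92, F = 46 + 1 = 47.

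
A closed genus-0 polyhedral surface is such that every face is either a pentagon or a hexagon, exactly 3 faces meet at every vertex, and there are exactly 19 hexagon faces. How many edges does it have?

Let x be the number of pentagons; then F = 19 + x.
Edge–face incidences: 2E = 6·19 + 5·x = 114 + 5x.
Every vertex has degree 3, so 3V = 2E.
Euler: V − E + F = 2 ⇒ (2E)/3 − E + (19 + x) = 2.
Multiply by 6: 2·(2E) − 3·(2E) + 6·(19 + x) = 12, i.e. 114 + 6x − (114 + 5x) = 12.
Collecting terms: x = 12.
Then 2E = 114 + 5·12 = 174, so E = 87, V = 2E/3 = 58, F = 19 + 12 = 31.

87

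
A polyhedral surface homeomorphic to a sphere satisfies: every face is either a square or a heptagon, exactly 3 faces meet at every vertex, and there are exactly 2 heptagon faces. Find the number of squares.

7

Let x be the number of squares; then F = 2 + x.
Edge–face incidences: 2E = 7·2 + 4·x = 14 + 4x.
Every vertex has degree 3, so 3V = 2E.
Euler: V − E + F = 2 ⇒ (2E)/3 − E + (2 + x) = 2.
Multiply by 6: 2·(2E) − 3·(2E) + 6·(2 + x) = 12, i.e. 12 + 6x − (14 + 4x) = 12.
Collecting terms: 2x − 2 = 12, so 2x = 14, so x = 7.
Then 2E = 14 + 4·7 = 42, so E = 21, V = 2E/3 = 14, F = 2 + 7 = 9.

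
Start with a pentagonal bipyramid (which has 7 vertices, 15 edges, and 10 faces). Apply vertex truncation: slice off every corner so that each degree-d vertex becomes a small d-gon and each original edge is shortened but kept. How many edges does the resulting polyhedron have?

45

Truncation replaces each original edge-end by a new vertex, so V′ = 2E = 30.
Each original edge survives, and each old vertex of degree d contributes d new edges; summing degrees gives Σd = 2E, so E′ = E + 2E = 3E = 45.
Each original face survives and each original vertex becomes one new face: F′ = F + V = 17.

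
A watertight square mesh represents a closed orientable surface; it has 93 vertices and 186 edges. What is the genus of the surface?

1

Every face is a square and each edge borders two faces, so 4F = 2·186, giving F = 93.
χ = V − E + F = 93 − 186 + 93 = 0.
For a closed orientable surface χ = 2 − 2g, so g = (2 − (0))/2 = 1.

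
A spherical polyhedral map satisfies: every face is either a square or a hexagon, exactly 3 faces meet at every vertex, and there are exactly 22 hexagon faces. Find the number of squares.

6

Let x be the number of squares; then F = 22 + x.
Edge–face incidences: 2E = 6·22 + 4·x = 132 + 4x.
Every vertex has degree 3, so 3V = 2E.
Euler: V − E + F = 2 ⇒ (2E)/3 − E + (22 + x) = 2.
Multiply by 6: 2·(2E) − 3·(2E) + 6·(22 + x) = 12, i.e. 132 + 6x − (132 + 4x) = 12.
Collecting terms: 2x = 12, so x = 6.
Then 2E = 132 + 4·6 = 156, so E = 78, V = 2E/3 = 52, F = 22 + 6 = 28.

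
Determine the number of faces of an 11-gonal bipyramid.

22

A bipyramid over an n-gon has 2n triangular faces and n + 2 vertices: V = 11 + 2 = 13, E = 3·11 = 33, F = 2·11 = 22.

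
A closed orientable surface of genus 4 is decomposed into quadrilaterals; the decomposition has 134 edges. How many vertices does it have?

χ = 2 − 2·4 = -6, and every face is a square so 4F = 2E.
F = 2E/4 = 67. Then V = -6 + E − F = -6 + 134 − 67 = 61.

61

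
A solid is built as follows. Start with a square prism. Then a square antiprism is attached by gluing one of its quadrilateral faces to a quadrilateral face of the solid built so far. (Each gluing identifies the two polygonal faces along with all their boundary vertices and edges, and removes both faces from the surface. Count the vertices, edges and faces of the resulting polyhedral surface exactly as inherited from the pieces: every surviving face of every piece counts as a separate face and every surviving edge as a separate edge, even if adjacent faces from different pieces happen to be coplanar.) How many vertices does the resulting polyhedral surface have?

12

A square prism: V=8, E=12, F=6.
Attach a square antiprism (V=8, E=16, F=10) along a 4-gon: merge 4 vertices and 4 edges, delete both glued faces → V=12, E=24, F=14.
Check: V − E + F = 12 − 24 + 14 = 2.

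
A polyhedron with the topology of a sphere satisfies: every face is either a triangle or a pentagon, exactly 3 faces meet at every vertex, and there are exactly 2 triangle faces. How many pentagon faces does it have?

6

Let x be the number of pentagons; then F = 2 + x.
Edge–face incidences: 2E = 3·2 + 5·x = 6 + 5x.
Every vertex has degree 3, so 3V = 2E.
Euler: V − E + F = 2 ⇒ (2E)/3 − E + (2 + x) = 2.
Multiply by 6: 2·(2E) − 3·(2E) + 6·(2 + x) = 12, i.e. 12 + 6x − (6 + 5x) = 12.
Collecting terms: x + 6 = 12, so x = 6.
Then 2E = 6 + 5·6 = 36, so E = 18, V = 2E/3 = 12, F = 2 + 6 = 8.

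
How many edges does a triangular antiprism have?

An antiprism on an n-gon has two n-gon caps and 2n triangles: V = 2·3 = 6, E = 4·3 = 12, F = 2·3 + 2 = 8.

12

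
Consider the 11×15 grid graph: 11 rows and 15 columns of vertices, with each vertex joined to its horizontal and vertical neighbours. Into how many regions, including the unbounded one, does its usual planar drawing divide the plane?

The grid has V = 11·15 = 165 vertices and E = 11·14 + 15·10 = 304 edges.
F = 2 − V + E = 2 − 165 + 304 = 141.

141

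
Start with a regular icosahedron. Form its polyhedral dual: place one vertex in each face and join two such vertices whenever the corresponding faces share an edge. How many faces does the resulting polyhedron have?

12

The base solid has V = 12, E = 30, F = 20.
The dual swaps V and F and preserves E: V′ = F = 20, E′ = E = 30, F′ = V = 12.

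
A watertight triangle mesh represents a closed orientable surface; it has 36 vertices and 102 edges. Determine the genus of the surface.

0

Every face is a triangle and each edge borders two faces, so 3F = 2·102, giving F = 68.
χ = V − E + F = 36 − 102 + 68 = 2.
For a closed orientable surface χ = 2 − 2g, so g = (2 − (2))/2 = 0.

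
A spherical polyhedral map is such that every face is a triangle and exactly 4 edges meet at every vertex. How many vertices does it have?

6

Each face has 3 edges and each edge borders two faces, so 2E = 3F.
Each vertex has degree 4, so 4V = 2E and hence V = 3F/4.
Euler: V − E + F = 2 ⇒ (3F/4) − (3F/2) + F = 2.
Multiply by 8: (6 − 12 + 8)F = 16, i.e. 2F = 16.
So F = 8, E = 3·8/2 = 12, V = 3·8/4 = 6.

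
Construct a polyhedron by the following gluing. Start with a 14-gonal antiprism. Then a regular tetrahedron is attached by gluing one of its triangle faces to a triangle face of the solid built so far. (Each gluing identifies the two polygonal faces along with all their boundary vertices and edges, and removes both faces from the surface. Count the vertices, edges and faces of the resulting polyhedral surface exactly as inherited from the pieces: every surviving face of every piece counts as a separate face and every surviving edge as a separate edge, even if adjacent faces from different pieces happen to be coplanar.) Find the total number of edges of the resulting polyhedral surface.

A 14-gonal antiprism: V=28, E=56, F=30.
Attach a regular tetrahedron (V=4, E=6, F=4) along a 3-gon: merge 3 vertices and 3 edges, delete both glued faces → V=29, E=59, F=32.
Check: V − E + F = 29 − 59 + 32 = 2.

59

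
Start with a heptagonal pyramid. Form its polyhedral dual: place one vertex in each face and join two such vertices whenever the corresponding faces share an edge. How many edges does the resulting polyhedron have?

14

The base solid has V = 8, E = 14, F = 8.
The dual swaps V and F and preserves E: V′ = F = 8, E′ = E = 14, F′ = V = 8.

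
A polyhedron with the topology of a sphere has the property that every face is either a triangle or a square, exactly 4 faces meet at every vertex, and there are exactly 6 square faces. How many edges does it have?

24

Let x be the number of triangles; then F = 6 + x.
Edge–face incidences: 2E = 4·6 + 3·x = 24 + 3x.
Every vertex has degree 4, so 4V = 2E.
Euler: V − E + F = 2 ⇒ (2E)/4 − E + (6 + x) = 2.
Multiply by 8: 2·(2E) − 4·(2E) + 8·(6 + x) = 16, i.e. 48 + 8x − 2·(24 + 3x) = 16.
Collecting terms: 2x = 16, so x = 8.
Then 2E = 24 + 3·8 = 48, so E = 24, V = 2E/4 = 12, F = 6 + 8 = 14.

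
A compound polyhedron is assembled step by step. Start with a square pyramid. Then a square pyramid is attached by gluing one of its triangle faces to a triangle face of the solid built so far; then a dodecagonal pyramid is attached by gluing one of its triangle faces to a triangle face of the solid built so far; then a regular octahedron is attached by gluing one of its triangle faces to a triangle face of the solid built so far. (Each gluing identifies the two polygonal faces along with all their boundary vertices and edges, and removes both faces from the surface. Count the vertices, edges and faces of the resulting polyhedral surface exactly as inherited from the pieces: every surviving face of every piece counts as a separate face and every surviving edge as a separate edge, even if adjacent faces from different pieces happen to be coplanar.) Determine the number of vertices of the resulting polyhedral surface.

A square pyramid: V=5, E=8, F=5.
Attach a square pyramid (V=5, E=8, F=5) along a 3-gon: merge 3 vertices and 3 edges, delete both glued faces → V=7, E=13, F=8.
Attach a dodecagonal pyramid (V=13, E=24, F=13) along a 3-gon: merge 3 vertices and 3 edges, delete both glued faces → V=17, E=34, F=19.
Attach a regular octahedron (V=6, E=12, F=8) along a 3-gon: merge 3 vertices and 3 edges, delete both glued faces → V=20, E=43, F=25.
Check: V − E + F = 20 − 43 + 25 = 2.

20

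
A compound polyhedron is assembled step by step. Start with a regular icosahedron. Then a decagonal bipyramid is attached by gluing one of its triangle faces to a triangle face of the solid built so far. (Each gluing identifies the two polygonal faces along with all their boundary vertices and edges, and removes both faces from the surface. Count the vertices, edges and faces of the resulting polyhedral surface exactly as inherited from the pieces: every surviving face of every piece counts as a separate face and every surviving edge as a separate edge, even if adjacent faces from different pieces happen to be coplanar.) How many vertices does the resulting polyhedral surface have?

A regular icosahedron: V=12, E=30, F=20.
Attach a decagonal bipyramid (V=12, E=30, F=20) along a 3-gon: merge 3 vertices and 3 edges, delete both glued faces → V=21, E=57, F=38.
Check: V − E + F = 21 − 57 + 38 = 2.

21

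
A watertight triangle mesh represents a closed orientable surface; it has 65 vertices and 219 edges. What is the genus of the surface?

5

Every face is a triangle and each edge borders two faces, so 3F = 2·219, giving F = 146.
χ = V − E + F = 65 − 219 + 146 = -8.
For a closed orientable surface χ = 2 − 2g, so g = (2 − (-8))/2 = 5.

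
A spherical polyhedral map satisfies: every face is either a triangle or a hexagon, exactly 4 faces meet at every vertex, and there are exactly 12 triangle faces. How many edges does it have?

Let x be the number of hexagons; then F = 12 + x.
Edge–face incidences: 2E = 3·12 + 6·x = 36 + 6x.
Every vertex has degree 4, so 4V = 2E.
Euler: V − E + F = 2 ⇒ (2E)/4 − E + (12 + x) = 2.
Multiply by 8: 2·(2E) − 4·(2E) + 8·(12 + x) = 16, i.e. 96 + 8x − 2·(36 + 6x) = 16.
Collecting terms: −4x + 24 = 16, so −4x = −8, so x = 2.
Then 2E = 36 + 6·2 = 48, so E = 24, V = 2E/4 = 12, F = 12 + 2 = 14.

24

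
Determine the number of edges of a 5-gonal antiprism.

An antiprism on an n-gon has two n-gon caps and 2n triangles: V = 2·5 = 10, E = 4·5 = 20, F = 2·5 + 2 = 12.
Check: V − E + F = 10 − 20 + 12 = 2.

20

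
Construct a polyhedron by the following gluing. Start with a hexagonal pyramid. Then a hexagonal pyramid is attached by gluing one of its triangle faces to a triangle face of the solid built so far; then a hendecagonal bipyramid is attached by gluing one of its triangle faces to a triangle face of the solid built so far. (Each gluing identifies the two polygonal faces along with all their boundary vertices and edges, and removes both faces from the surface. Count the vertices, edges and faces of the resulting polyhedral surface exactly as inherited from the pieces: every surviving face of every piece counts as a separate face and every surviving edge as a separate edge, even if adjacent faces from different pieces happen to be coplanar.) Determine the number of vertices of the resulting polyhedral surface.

21

A hexagonal pyramid: V=7, E=12, F=7.
Attach a hexagonal pyramid (V=7, E=12, F=7) along a 3-gon: merge 3 vertices and 3 edges, delete both glued faces → V=11, E=21, F=12.
Attach a hendecagonal bipyramid (V=13, E=33, F=22) along a 3-gon: merge 3 vertices and 3 edges, delete both glued faces → V=21, E=51, F=32.
Check: V − E + F = 21 − 51 + 32 = 2.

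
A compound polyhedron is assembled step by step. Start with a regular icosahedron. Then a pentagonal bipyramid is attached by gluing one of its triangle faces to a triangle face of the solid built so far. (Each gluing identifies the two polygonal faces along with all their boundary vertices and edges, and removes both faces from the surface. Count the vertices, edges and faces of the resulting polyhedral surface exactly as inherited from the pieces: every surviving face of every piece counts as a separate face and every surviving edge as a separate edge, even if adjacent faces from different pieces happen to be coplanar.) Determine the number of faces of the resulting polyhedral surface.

A regular icosahedron: V=12, E=30, F=20.
Attach a pentagonal bipyramid (V=7, E=15, F=10) along a 3-gon: merge 3 vertices and 3 edges, delete both glued faces → V=16, E=42, F=28.
Check: V − E + F = 16 − 42 + 28 = 2.

28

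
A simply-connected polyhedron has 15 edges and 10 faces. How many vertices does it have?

Here V − E + F = 2.
V = 2 + E − F = 2 + 15 − 10 = 7.

7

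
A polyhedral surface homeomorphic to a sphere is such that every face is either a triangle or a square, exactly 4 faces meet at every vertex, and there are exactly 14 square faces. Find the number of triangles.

8

Let x be the number of triangles; then F = 14 + x.
Edge–face incidences: 2E = 4·14 + 3·x = 56 + 3x.
Every vertex has degree 4, so 4V = 2E.
Euler: V − E + F = 2 ⇒ (2E)/4 − E + (14 + x) = 2.
Multiply by 8: 2·(2E) − 4·(2E) + 8·(14 + x) = 16, i.e. 112 + 8x − 2·(56 + 3x) = 16.
Collecting terms: 2x = 16, so x = 8.
Then 2E = 56 + 3·8 = 80, so E = 40, V = 2E/4 = 20, F = 14 + 8 = 22.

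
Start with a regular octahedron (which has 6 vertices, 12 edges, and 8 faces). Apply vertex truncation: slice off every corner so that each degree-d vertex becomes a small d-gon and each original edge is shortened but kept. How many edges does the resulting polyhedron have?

Truncation replaces each original edge-end by a new vertex, so V′ = 2E = 24.
Each original edge survives, and each old vertex of degree d contributes d new edges; summing degrees gives Σd = 2E, so E′ = E + 2E = 3E = 36.
Each original face survives and each original vertex becomes one new face: F′ = F + V = 14.

36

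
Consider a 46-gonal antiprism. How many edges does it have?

184

An antiprism on an n-gon has two n-gon caps and 2n triangles: V = 2·46 = 92, E = 4·46 = 184, F = 2·46 + 2 = 94.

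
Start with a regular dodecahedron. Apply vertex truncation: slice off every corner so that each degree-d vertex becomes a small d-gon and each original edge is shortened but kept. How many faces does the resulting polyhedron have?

The base solid has V = 20, E = 30, F = 12.
Truncation replaces each original edge-end by a new vertex, so V′ = 2E = 60.
Each original edge survives, and each old vertex of degree d contributes d new edges; summing degrees gives Σd = 2E, so E′ = E + 2E = 3E = 90.
Each original face survives and each original vertex becomes one new face: F′ = F + V = 32.

32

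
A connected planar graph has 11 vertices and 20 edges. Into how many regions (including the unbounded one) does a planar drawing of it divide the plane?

Euler's formula for a connected plane graph: V − E + F = 2, so F = 2 − 11 + 20 = 11.

11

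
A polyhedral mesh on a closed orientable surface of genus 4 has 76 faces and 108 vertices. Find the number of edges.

190

For a closed orientable surface of genus 4, χ = 2 − 2·4 = -6.
E = V + F − (-6) = 108 + 76 − (-6) = 190.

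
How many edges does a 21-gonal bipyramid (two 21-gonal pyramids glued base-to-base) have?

63

A bipyramid over an n-gon has 2n triangular faces and n + 2 vertices: V = 21 + 2 = 23, E = 3·21 = 63, F = 2·21 = 42.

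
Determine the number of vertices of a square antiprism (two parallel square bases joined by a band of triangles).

8

An antiprism on an n-gon has two n-gon caps and 2n triangles: V = 2·4 = 8, E = 4·4 = 16, F = 2·4 + 2 = 10.
Check: V − E + F = 8 − 16 + 10 = 2.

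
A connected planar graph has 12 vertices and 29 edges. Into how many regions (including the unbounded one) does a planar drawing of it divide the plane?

Euler's formula for a connected plane graph: V − E + F = 2, so F = 2 − 12 + 29 = 19.

19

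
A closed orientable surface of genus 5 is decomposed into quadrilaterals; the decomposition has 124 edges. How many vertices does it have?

χ = 2 − 2·5 = -8, and every face is a square so 4F = 2E.
F = 2E/4 = 62. Then V = -8 + E − F = -8 + 124 − 62 = 54.

54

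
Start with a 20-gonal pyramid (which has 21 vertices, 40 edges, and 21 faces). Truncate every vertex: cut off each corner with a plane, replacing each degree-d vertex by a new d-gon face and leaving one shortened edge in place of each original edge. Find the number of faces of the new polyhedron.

42

Truncation replaces each original edge-end by a new vertex, so V′ = 2E = 80.
Each original edge survives, and each old vertex of degree d contributes d new edges; summing degrees gives Σd = 2E, so E′ = E + 2E = 3E = 120.
Each original face survives and each original vertex becomes one new face: F′ = F + V = 42.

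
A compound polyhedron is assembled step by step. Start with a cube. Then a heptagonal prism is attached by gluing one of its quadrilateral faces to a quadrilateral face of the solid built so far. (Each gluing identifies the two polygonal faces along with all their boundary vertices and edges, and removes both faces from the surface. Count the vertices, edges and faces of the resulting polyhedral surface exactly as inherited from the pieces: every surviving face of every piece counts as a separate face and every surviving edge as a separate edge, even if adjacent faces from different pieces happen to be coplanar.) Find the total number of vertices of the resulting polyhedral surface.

18

A cube: V=8, E=12, F=6.
Attach a heptagonal prism (V=14, E=21, F=9) along a 4-gon: merge 4 vertices and 4 edges, delete both glued faces → V=18, E=29, F=13.
Check: V − E + F = 18 − 29 + 13 = 2.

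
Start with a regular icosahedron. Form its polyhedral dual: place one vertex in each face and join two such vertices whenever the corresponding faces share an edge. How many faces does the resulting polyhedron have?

The base solid has V = 12, E = 30, F = 20.
The dual swaps V and F and preserves E: V′ = F = 20, E′ = E = 30, F′ = V = 12.

12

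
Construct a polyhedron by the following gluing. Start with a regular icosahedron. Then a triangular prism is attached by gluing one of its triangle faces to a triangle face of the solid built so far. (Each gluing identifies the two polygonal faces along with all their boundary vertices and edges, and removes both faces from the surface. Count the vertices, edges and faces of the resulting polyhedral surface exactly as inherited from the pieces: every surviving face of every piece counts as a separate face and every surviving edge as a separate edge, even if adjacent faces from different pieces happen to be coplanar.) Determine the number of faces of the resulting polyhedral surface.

23

A regular icosahedron: V=12, E=30, F=20.
Attach a triangular prism (V=6, E=9, F=5) along a 3-gon: merge 3 vertices and 3 edges, delete both glued faces → V=15, E=36, F=23.
Check: V − E + F = 15 − 36 + 23 = 2.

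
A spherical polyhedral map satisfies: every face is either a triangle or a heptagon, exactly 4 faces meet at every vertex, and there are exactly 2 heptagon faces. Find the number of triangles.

14

Let x be the number of triangles; then F = 2 + x.
Edge–face incidences: 2E = 7·2 + 3·x = 14 + 3x.
Every vertex has degree 4, so 4V = 2E.
Euler: V − E + F = 2 ⇒ (2E)/4 − E + (2 + x) = 2.
Multiply by 8: 2·(2E) − 4·(2E) + 8·(2 + x) = 16, i.e. 16 + 8x − 2·(14 + 3x) = 16.
Collecting terms: 2x − 12 = 16, so 2x = 28, so x = 14.
Then 2E = 14 + 3·14 = 56, so E = 28, V = 2E/4 = 14, F = 2 + 14 = 16.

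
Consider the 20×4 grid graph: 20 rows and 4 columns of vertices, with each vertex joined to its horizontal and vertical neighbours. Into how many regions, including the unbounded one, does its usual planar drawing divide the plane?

58

The grid has V = 20·4 = 80 vertices and E = 20·3 + 4·19 = 136 edges.
F = 2 − V + E = 2 − 80 + 136 = 58.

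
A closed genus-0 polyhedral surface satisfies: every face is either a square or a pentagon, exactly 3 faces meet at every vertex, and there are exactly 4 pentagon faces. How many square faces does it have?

Let x be the number of squares; then F = 4 + x.
Edge–face incidences: 2E = 5·4 + 4·x = 20 + 4x.
Every vertex has degree 3, so 3V = 2E.
Euler: V − E + F = 2 ⇒ (2E)/3 − E + (4 + x) = 2.
Multiply by 6: 2·(2E) − 3·(2E) + 6·(4 + x) = 12, i.e. 24 + 6x − (20 + 4x) = 12.
Collecting terms: 2x + 4 = 12, so 2x = 8, so x = 4.
Then 2E = 20 + 4·4 = 36, so E = 18, V = 2E/3 = 12, F = 4 + 4 = 8.

4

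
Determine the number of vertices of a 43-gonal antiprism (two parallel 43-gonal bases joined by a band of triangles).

An antiprism on an n-gon has two n-gon caps and 2n triangles: V = 2·43 = 86, E = 4·43 = 172, F = 2·43 + 2 = 88.
Check: V − E + F = 86 − 172 + 88 = 2.

86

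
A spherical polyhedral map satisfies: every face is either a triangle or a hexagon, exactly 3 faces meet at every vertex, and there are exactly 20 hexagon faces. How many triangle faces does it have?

4

Let x be the number of triangles; then F = 20 + x.
Edge–face incidences: 2E = 6·20 + 3·x = 120 + 3x.
Every vertex has degree 3, so 3V = 2E.
Euler: V − E + F = 2 ⇒ (2E)/3 − E + (20 + x) = 2.
Multiply by 6: 2·(2E) − 3·(2E) + 6·(20 + x) = 12, i.e. 120 + 6x − (120 + 3x) = 12.
Collecting terms: 3x = 12, so x = 4.
Then 2E = 120 + 3·4 = 132, so E = 66, V = 2E/3 = 44, F = 20 + 4 = 24.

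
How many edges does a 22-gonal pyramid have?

44

A pyramid on an n-gon base has one n-gon and n triangles: V = 22 + 1 = 23, E = 2·22 = 44, F = 22 + 1 = 23.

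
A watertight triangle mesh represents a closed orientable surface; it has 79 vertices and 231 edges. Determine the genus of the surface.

0

Every face is a triangle and each edge borders two faces, so 3F = 2·231, giving F = 154.
χ = V − E + F = 79 − 231 + 154 = 2.
For a closed orientable surface χ = 2 − 2g, so g = (2 − (2))/2 = 0.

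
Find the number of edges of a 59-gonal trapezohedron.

236

The n-trapezohedron (dual of the n-antiprism) has V = 2·59 + 2 = 120, E = 4·59 = 236, F = 2·59 = 118.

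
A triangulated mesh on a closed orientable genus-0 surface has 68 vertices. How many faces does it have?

132

χ = 2 − 2·0 = 2, and every face is a triangle so 3F = 2E.
V − E + F = 2 with E = 3F/2 gives 68 − (3/2 − 1)·F = 2, so F = 132 and E = 198.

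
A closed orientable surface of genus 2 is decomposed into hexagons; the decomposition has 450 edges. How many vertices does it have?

298

χ = 2 − 2·2 = -2, and every face is a hexagon so 6F = 2E.
F = 2E/6 = 150. Then V = -2 + E − F = -2 + 450 − 150 = 298.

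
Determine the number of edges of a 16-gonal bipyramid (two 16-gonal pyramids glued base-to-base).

48

A bipyramid over an n-gon has 2n triangular faces and n + 2 vertices: V = 16 + 2 = 18, E = 3·16 = 48, F = 2·16 = 32.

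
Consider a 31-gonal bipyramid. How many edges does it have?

93

A bipyramid over an n-gon has 2n triangular faces and n + 2 vertices: V = 31 + 2 = 33, E = 3·31 = 93, F = 2·31 = 62.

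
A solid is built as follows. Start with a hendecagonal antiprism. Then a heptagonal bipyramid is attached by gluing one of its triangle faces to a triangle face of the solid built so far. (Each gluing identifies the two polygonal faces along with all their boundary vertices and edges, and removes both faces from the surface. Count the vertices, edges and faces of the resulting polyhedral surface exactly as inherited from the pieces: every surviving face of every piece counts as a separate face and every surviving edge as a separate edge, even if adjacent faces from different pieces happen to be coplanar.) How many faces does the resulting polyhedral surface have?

36

A hendecagonal antiprism: V=22, E=44, F=24.
Attach a heptagonal bipyramid (V=9, E=21, F=14) along a 3-gon: merge 3 vertices and 3 edges, delete both glued faces → V=28, E=62, F=36.
Check: V − E + F = 28 − 62 + 36 = 2.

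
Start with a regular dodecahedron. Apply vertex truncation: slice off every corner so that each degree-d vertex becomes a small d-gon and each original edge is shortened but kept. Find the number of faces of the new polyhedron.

32

The base solid has V = 20, E = 30, F = 12.
Truncation replaces each original edge-end by a new vertex, so V′ = 2E = 60.
Each original edge survives, and each old vertex of degree d contributes d new edges; summing degrees gives Σd = 2E, so E′ = E + 2E = 3E = 90.
Each original face survives and each original vertex becomes one new face: F′ = F + V = 32.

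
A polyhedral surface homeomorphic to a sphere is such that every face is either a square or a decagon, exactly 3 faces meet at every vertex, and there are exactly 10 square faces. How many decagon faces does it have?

Let x be the number of decagons; then F = 10 + x.
Edge–face incidences: 2E = 4·10 + 10·x = 40 + 10x.
Every vertex has degree 3, so 3V = 2E.
Euler: V − E + F = 2 ⇒ (2E)/3 − E + (10 + x) = 2.
Multiply by 6: 2·(2E) − 3·(2E) + 6·(10 + x) = 12, i.e. 60 + 6x − (40 + 10x) = 12.
Collecting terms: −4x + 20 = 12, so −4x = −8, so x = 2.
Then 2E = 40 + 10·2 = 60, so E = 30, V = 2E/3 = 20, F = 10 + 2 = 12.

2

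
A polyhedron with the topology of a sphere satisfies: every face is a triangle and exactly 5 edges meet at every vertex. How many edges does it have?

30

Each face has 3 edges and each edge borders two faces, so 2E = 3F.
Each vertex has degree 5, so 5V = 2E and hence V = 3F/5.
Euler: V − E + F = 2 ⇒ (3F/5) − (3F/2) + F = 2.
Multiply by 10: (6 − 15 + 10)F = 20, i.e. 1F = 20.
So F = 20, E = 3·20/2 = 30, V = 3·20/5 = 12.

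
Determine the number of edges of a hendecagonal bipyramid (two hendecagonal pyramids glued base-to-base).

A bipyramid over an n-gon has 2n triangular faces and n + 2 vertices: V = 11 + 2 = 13, E = 3·11 = 33, F = 2·11 = 22.

33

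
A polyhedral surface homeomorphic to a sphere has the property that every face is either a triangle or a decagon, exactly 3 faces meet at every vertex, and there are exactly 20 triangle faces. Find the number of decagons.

12

Let x be the number of decagons; then F = 20 + x.
Edge–face incidences: 2E = 3·20 + 10·x = 60 + 10x.
Every vertex has degree 3, so 3V = 2E.
Euler: V − E + F = 2 ⇒ (2E)/3 − E + (20 + x) = 2.
Multiply by 6: 2·(2E) − 3·(2E) + 6·(20 + x) = 12, i.e. 120 + 6x − (60 + 10x) = 12.
Collecting terms: −4x + 60 = 12, so −4x = −48, so x = 12.
Then 2E = 60 + 10·12 = 180, so E = 90, V = 2E/3 = 60, F = 20 + 12 = 32.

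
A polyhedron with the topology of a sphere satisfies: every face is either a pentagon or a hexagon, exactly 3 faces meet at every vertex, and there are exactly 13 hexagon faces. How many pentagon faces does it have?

12

Let x be the number of pentagons; then F = 13 + x.
Edge–face incidences: 2E = 6·13 + 5·x = 78 + 5x.
Every vertex has degree 3, so 3V = 2E.
Euler: V − E + F = 2 ⇒ (2E)/3 − E + (13 + x) = 2.
Multiply by 6: 2·(2E) − 3·(2E) + 6·(13 + x) = 12, i.e. 78 + 6x − (78 + 5x) = 12.
Collecting terms: x = 12.
Then 2E = 78 + 5·12 = 138, so E = 69, V = 2E/3 = 46, F = 13 + 12 = 25.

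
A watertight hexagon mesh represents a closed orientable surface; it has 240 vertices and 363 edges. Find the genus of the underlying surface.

2

Every face is a hexagon and each edge borders two faces, so 6F = 2·363, giving F = 121.
χ = V − E + F = 240 − 363 + 121 = -2.
For a closed orientable surface χ = 2 − 2g, so g = (2 − (-2))/2 = 2.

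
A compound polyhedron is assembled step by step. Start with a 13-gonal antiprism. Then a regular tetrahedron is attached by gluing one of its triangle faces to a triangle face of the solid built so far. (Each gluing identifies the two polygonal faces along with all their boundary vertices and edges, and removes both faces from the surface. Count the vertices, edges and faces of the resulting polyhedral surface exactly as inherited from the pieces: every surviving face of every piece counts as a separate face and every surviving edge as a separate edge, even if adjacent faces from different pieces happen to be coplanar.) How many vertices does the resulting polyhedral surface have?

27

A 13-gonal antiprism: V=26, E=52, F=28.
Attach a regular tetrahedron (V=4, E=6, F=4) along a 3-gon: merge 3 vertices and 3 edges, delete both glued faces → V=27, E=55, F=30.
Check: V − E + F = 27 − 55 + 30 = 2.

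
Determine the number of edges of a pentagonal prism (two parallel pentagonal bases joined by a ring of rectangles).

15

A prism on an n-gon has two n-gon bases and n rectangular sides: V = 2·5 = 10, E = 3·5 = 15, F = 5 + 2 = 7.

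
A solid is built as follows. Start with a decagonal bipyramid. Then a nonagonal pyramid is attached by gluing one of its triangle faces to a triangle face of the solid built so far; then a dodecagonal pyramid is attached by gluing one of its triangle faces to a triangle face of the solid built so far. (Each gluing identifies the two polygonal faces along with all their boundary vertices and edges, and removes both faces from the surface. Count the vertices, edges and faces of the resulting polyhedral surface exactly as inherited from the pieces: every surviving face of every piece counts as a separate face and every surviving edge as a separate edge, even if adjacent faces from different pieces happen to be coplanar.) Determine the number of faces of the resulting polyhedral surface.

A decagonal bipyramid: V=12, E=30, F=20.
Attach a nonagonal pyramid (V=10, E=18, F=10) along a 3-gon: merge 3 vertices and 3 edges, delete both glued faces → V=19, E=45, F=28.
Attach a dodecagonal pyramid (V=13, E=24, F=13) along a 3-gon: merge 3 vertices and 3 edges, delete both glued faces → V=29, E=66, F=39.
Check: V − E + F = 29 − 66 + 39 = 2.

39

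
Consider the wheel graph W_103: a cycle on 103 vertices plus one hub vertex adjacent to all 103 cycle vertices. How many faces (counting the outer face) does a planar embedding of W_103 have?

104

W_103 has V = 103 + 1 = 104 vertices and E = 2·103 = 206 edges.
By Euler's formula F = 2 − V + E = 2 − 104 + 206 = 104.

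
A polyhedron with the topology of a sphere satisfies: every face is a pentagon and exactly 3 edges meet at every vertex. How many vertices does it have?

20

Each face has 5 edges and each edge borders two faces, so 2E = 5F.
Each vertex has degree 3, so 3V = 2E and hence V = 5F/3.
Euler: V − E + F = 2 ⇒ (5F/3) − (5F/2) + F = 2.
Multiply by 6: (10 − 15 + 6)F = 12, i.e. 1F = 12.
So F = 12, E = 5·12/2 = 30, V = 5·12/3 = 20.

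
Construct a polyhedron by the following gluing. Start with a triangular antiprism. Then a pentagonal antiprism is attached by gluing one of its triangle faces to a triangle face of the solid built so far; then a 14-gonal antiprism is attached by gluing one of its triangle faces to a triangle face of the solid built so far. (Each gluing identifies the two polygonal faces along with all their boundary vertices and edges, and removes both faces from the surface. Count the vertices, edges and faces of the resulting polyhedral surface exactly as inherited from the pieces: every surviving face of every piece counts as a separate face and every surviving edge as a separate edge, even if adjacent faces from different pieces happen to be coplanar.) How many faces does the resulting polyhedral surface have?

A triangular antiprism: V=6, E=12, F=8.
Attach a pentagonal antiprism (V=10, E=20, F=12) along a 3-gon: merge 3 vertices and 3 edges, delete both glued faces → V=13, E=29, F=18.
Attach a 14-gonal antiprism (V=28, E=56, F=30) along a 3-gon: merge 3 vertices and 3 edges, delete both glued faces → V=38, E=82, F=46.
Check: V − E + F = 38 − 82 + 46 = 2.

46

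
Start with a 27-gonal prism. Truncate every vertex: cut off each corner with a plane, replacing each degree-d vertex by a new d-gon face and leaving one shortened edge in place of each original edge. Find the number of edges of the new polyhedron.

The base solid has V = 54, E = 81, F = 29.
Truncation replaces each original edge-end by a new vertex, so V′ = 2E = 162.
Each original edge survives, and each old vertex of degree d contributes d new edges; summing degrees gives Σd = 2E, so E′ = E + 2E = 3E = 243.
Each original face survives and each original vertex becomes one new face: F′ = F + V = 83.

243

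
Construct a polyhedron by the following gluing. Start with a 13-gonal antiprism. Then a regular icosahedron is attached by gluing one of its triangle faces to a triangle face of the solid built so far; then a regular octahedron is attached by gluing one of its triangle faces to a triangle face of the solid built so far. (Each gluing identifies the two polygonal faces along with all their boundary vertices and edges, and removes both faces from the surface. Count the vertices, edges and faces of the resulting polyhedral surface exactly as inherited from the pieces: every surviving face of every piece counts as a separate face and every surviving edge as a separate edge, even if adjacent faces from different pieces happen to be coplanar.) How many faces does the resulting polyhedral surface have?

52

A 13-gonal antiprism: V=26, E=52, F=28.
Attach a regular icosahedron (V=12, E=30, F=20) along a 3-gon: merge 3 vertices and 3 edges, delete both glued faces → V=35, E=79, F=46.
Attach a regular octahedron (V=6, E=12, F=8) along a 3-gon: merge 3 vertices and 3 edges, delete both glued faces → V=38, E=88, F=52.
Check: V − E + F = 38 − 88 + 52 = 2.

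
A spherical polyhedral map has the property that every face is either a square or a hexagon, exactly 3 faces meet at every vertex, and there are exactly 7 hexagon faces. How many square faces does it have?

Let x be the number of squares; then F = 7 + x.
Edge–face incidences: 2E = 6·7 + 4·x = 42 + 4x.
Every vertex has degree 3, so 3V = 2E.
Euler: V − E + F = 2 ⇒ (2E)/3 − E + (7 + x) = 2.
Multiply by 6: 2·(2E) − 3·(2E) + 6·(7 + x) = 12, i.e. 42 + 6x − (42 + 4x) = 12.
Collecting terms: 2x = 12, so x = 6.
Then 2E = 42 + 4·6 = 66, so E = 33, V = 2E/3 = 22, F = 7 + 6 = 13.

6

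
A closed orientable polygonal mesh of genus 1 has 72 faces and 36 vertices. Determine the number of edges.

108

For a closed orientable surface of genus 1, χ = 2 − 2·1 = 0.
E = V + F − (0) = 36 + 72 − (0) = 108.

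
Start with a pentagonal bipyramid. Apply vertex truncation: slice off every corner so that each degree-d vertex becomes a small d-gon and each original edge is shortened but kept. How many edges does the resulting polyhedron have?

The base solid has V = 7, E = 15, F = 10.
Truncation replaces each original edge-end by a new vertex, so V′ = 2E = 30.
Each original edge survives, and each old vertex of degree d contributes d new edges; summing degrees gives Σd = 2E, so E′ = E + 2E = 3E = 45.
Each original face survives and each original vertex becomes one new face: F′ = F + V = 17.

45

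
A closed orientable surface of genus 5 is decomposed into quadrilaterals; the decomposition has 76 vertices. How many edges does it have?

168

χ = 2 − 2·5 = -8, and every face is a square so 4F = 2E.
V − E + F = -8 with E = 4F/2 gives 76 − (4/2 − 1)·F = -8, so F = 84 and E = 168.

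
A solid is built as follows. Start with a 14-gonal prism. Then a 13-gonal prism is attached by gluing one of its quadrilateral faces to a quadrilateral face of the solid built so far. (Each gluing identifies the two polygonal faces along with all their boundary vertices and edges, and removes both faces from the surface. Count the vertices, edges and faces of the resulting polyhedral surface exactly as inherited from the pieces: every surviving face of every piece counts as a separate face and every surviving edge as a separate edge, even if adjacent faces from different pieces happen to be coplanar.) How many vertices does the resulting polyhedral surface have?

50

A 14-gonal prism: V=28, E=42, F=16.
Attach a 13-gonal prism (V=26, E=39, F=15) along a 4-gon: merge 4 vertices and 4 edges, delete both glued faces → V=50, E=77, F=29.
Check: V − E + F = 50 − 77 + 29 = 2.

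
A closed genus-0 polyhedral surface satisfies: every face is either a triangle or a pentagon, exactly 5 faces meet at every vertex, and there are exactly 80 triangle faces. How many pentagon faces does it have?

12

Let x be the number of pentagons; then F = 80 + x.
Edge–face incidences: 2E = 3·80 + 5·x = 240 + 5x.
Every vertex has degree 5, so 5V = 2E.
Euler: V − E + F = 2 ⇒ (2E)/5 − E + (80 + x) = 2.
Multiply by 10: 2·(2E) − 5·(2E) + 10·(80 + x) = 20, i.e. 800 + 10x − 3·(240 + 5x) = 20.
Collecting terms: −5x + 80 = 20, so −5x = −60, so x = 12.
Then 2E = 240 + 5·12 = 300, so E = 150, V = 2E/5 = 60, F = 80 + 12 = 92.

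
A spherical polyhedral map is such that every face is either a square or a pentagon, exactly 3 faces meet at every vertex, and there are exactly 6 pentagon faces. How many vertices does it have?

14

Let x be the number of squares; then F = 6 + x.
Edge–face incidences: 2E = 5·6 + 4·x = 30 + 4x.
Every vertex has degree 3, so 3V = 2E.
Euler: V − E + F = 2 ⇒ (2E)/3 − E + (6 + x) = 2.
Multiply by 6: 2·(2E) − 3·(2E) + 6·(6 + x) = 12, i.e. 36 + 6x − (30 + 4x) = 12.
Collecting terms: 2x + 6 = 12, so 2x = 6, so x = 3.
Then 2E = 30 + 4·3 = 42, so E = 21, V = 2E/3 = 14, F = 6 + 3 = 9.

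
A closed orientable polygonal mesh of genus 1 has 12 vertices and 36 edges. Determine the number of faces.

For a closed orientable surface of genus 1, χ = 2 − 2·1 = 0.
F = 0 − V + E = 0 − 12 + 36 = 24.

24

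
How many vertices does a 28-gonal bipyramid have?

A bipyramid over an n-gon has 2n triangular faces and n + 2 vertices: V = 28 + 2 = 30, E = 3·28 = 84, F = 2·28 = 56.

30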